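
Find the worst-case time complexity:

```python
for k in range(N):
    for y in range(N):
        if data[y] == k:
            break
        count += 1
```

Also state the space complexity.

Time complexity: O(n^2).
Space complexity: O(1).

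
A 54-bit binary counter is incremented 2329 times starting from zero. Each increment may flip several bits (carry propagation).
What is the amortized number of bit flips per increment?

Bit i flips on every 2^i-th increment, so over 2329 increments bit i flips floor(2329/2^i) times. Summing over i: total flips < 2 * 2329. Amortized: < 2 = O(1) per increment.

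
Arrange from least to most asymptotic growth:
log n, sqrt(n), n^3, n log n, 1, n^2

Ordered by growth rate: 1 < log n < sqrt(n) < n log n < n^2 < n^3.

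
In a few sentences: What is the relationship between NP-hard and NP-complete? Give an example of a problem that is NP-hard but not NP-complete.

NP-hard: at least as hard as any NP problem (but need not be in NP). NP-complete = NP-hard intersection NP. The Halting Problem is NP-hard but undecidable (not in NP). The optimization version of TSP is NP-hard but not a decision problem.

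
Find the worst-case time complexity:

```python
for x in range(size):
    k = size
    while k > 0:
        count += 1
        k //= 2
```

Time complexity: O(n log n).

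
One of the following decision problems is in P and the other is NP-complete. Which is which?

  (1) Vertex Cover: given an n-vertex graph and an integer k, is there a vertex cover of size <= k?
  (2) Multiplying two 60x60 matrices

(1) is NP-complete: one of Karp's 21 NP-complete problems (with k part of the input; for any fixed constant k it is in P).
(2) is P: the schoolbook algorithm runs in O(n^3).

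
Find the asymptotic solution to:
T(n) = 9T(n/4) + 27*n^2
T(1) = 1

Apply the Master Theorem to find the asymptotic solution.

a=9, b=4, f(n)=27*n^2. log_4(9) = 1.585 < 2. Case 3: T(n) = O(n^2).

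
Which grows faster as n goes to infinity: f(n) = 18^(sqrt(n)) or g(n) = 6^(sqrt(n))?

f(n) = 18^(sqrt(n)) grows faster: ratio is (18/6)^(sqrt(n)) -> infinity since 18/6 > 1.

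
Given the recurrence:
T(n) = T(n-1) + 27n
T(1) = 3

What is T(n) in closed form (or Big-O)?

Unrolling: T(n) = 3 + 27*(2 + 3 + ... + n) = 3 + 27*(n(n+1)/2 - 1) = O(n^2).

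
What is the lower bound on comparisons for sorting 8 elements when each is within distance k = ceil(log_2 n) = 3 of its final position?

Partition the 8 positions into floor(n/k) blocks of k = 3 consecutive positions; any permutation within a block keeps every element within k of its final position, so there are at least (k!)^(n/k) distinguishable inputs. Lower bound: log_2((k!)^(n/k)) = (n/k) * log_2(k!) = Theta(n log k); with k = ceil(log_2 n), this is Omega(n log log n).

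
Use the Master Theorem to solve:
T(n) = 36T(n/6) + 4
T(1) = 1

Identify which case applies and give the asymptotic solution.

a=36, b=6, f(n)=4.
log_6(36) = 2 > 0.
Since f(n) = O(n^0) is polynomially smaller than n^2, Case 1 applies.
T(n) = Theta(n^2).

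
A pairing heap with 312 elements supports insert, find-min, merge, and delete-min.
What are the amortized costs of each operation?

Pairing heaps are self-adjusting heap-ordered trees. Insert and merge link two roots: O(1). Find-min reads the root: O(1). Delete-min removes the root, then pairs children in two passes; amortized cost is O(log 312) = O(log n).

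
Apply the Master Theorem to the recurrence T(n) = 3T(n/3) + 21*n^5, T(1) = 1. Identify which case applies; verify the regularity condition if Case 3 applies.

a=3, b=3, f(n)=21*n^5.
log_3(3) = 1 < 5.
f(n) = Omega(n^(1+epsilon)) for some epsilon > 0, so Case 3 is the candidate.
Regularity: a*f(n/b) = 3*21*(n/3)^5 = (3/243)*21*n^5 <= c*f(n) with c = 3/243 < 1. Satisfied.
Case 3: T(n) = Theta(n^5).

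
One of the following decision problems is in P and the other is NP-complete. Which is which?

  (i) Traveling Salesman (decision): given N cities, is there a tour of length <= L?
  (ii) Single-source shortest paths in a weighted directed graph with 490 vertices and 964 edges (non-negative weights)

(i) is NP-complete: reduces from Hamiltonian Cycle.
(ii) is P: Dijkstra's algorithm runs in O((V+E) log V).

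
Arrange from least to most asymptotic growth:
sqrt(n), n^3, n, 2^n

Ordered by growth rate: sqrt(n) < n < n^3 < 2^n.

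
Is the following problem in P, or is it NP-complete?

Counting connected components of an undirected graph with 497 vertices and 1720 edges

This problem is in P: BFS/DFS visits each vertex and edge once: O(V+E).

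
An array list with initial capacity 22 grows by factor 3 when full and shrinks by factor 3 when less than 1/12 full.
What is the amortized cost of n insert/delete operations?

Using potential function Phi = |3*size - capacity|. Resizing costs are offset by potential release. Amortized O(1) per operation.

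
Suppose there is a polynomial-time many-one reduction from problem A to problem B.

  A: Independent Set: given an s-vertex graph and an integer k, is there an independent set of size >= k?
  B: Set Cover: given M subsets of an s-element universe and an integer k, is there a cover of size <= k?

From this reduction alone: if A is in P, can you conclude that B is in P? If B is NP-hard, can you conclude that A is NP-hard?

A poly-time reduction A <=_p B transfers tractability DOWN (B easy => A easy) and hardness UP (A hard => B hard), not the reverse.
From A in P, the reduction alone does NOT give B in P: any problem in P trivially reduces to SAT, yet SAT is not known to be in P.
From B NP-hard, the reduction alone does NOT give A NP-hard: again, easy problems reduce to hard ones.
(Here in fact A is NP-complete and B is NP-complete.)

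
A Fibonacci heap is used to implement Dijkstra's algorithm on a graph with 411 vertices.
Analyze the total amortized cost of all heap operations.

Dijkstra performs 411 insert, 411 extract-min, and at most E decrease-key operations. With Fibonacci heap: insert O(1) amortized, extract-min O(log n) amortized, decrease-key O(1) amortized. Total with n = 411: O(n * 1 + n * log n + E * 1) = O(n log n + E).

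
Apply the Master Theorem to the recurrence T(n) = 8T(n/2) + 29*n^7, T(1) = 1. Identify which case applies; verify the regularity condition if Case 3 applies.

a=8, b=2, f(n)=29*n^7.
log_2(8) = 3 < 7.
f(n) = Omega(n^(3+epsilon)) for some epsilon > 0, so Case 3 is the candidate.
Regularity: a*f(n/b) = 8*29*(n/2)^7 = (8/128)*29*n^7 <= c*f(n) with c = 8/128 < 1. Satisfied.
Case 3: T(n) = Theta(n^7).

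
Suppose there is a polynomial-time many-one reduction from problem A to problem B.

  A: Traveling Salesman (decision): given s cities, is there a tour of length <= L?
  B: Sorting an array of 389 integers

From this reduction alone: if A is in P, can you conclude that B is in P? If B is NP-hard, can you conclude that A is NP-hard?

A poly-time reduction A <=_p B transfers tractability DOWN (B easy => A easy) and hardness UP (A hard => B hard), not the reverse.
From A in P, the reduction alone does NOT give B in P: any problem in P trivially reduces to SAT, yet SAT is not known to be in P.
From B NP-hard, the reduction alone does NOT give A NP-hard: again, easy problems reduce to hard ones.
(Here in fact A is NP-complete and B is in P, so no such reduction is known -- its existence would imply P = NP; the analysis concerns only what the assumed reduction would or would not let you conclude.)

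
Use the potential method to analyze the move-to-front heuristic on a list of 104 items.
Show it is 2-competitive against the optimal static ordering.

Let Phi = number of inversions between the MTF list and the optimal static list (0 <= Phi <= C(104,2)). Accessing an element at MTF position k and optimal position j: the move-to-front destroys all k-1 inversions in front of it that are not in front in optimal (>= k-j of them) and creates at most j-1 new ones. Amortized cost <= k + (j-1) - (k-j) = 2j - 1 <= 2 * optimal cost.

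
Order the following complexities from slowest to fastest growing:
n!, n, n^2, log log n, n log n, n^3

Ordered by growth rate: log log n < n < n log n < n^2 < n^3 < n!.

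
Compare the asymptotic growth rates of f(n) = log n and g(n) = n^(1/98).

g(n) = n^(1/98) grows faster: any positive power of n dominates log n.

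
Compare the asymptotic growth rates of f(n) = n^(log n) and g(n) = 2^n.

g(n) = 2^n grows faster: take logs: log(n^(log n)) = (log n)^2, log(2^n) = n log 2; n dominates (log n)^2.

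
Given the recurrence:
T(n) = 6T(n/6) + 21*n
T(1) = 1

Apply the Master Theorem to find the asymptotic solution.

a=6, b=6, f(n)=21*n. log_6(6) = 1. Case 2: T(n) = O(n log n).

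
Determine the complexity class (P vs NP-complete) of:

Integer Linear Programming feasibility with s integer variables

This problem is NP-complete: ILP feasibility is NP-complete (LP relaxation is in P).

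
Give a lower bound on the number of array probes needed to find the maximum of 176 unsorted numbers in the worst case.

Adversary: any unprobed cell could hold a value larger than everything seen so far. If fewer than 176 cells are probed, the adversary places the max in an unprobed cell. So all 176 cells must be examined; together with 176-1 comparisons this is tight.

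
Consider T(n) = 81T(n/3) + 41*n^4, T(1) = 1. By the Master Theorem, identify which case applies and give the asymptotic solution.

a=81, b=3, f(n)=41*n^4.
log_3(81) = 4, so n^(log_b(a)) = n^4.
f(n) = Theta(n^4), so Case 2 applies.
T(n) = Theta(n^4 log n).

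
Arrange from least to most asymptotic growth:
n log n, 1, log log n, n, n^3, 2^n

Ordered by growth rate: 1 < log log n < n < n log n < n^3 < 2^n.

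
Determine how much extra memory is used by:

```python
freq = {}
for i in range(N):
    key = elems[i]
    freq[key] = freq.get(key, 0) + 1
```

Space complexity: O(n).
Auxiliary storage grows linearly with the input size n in the worst case.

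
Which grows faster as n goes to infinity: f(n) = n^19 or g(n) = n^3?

f(n) = n^19 grows faster: n^19/n^3 = n^16 -> infinity.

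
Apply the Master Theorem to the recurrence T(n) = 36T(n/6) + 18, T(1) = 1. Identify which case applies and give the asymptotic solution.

a=36, b=6, f(n)=18.
log_6(36) = 2 > 0.
Since f(n) = O(n^0) is polynomially smaller than n^2, Case 1 applies.
T(n) = Theta(n^2).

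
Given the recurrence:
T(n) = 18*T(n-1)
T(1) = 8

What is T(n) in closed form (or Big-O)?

Each step multiplies by 18. T(n) = T(1)*18^(n-1) = 8*18^(n-1).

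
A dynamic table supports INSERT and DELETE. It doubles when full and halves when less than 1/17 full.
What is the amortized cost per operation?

Using potential function Phi = |2*num_items - table_size| when load > 1/2, and Phi = table_size/2 - num_items otherwise. The gap of 1/17 vs 1/2 for shrinking prevents thrashing. Both insert and delete have O(1) amortized cost.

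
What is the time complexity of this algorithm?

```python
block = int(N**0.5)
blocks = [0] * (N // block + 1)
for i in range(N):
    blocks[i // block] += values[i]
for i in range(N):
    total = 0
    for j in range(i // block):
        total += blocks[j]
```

Time complexity: O(n * sqrt(n)).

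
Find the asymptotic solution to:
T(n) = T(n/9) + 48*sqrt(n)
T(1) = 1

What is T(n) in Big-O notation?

Each level contributes sqrt(n/9^k). Geometric series with ratio 1/sqrt(9) < 1 sums to O(sqrt(n)).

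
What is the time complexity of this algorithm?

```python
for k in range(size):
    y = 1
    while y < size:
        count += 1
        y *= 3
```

Time complexity: O(n log n).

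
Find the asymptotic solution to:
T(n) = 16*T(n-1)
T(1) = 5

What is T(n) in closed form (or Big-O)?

Each step multiplies by 16. T(n) = T(1)*16^(n-1) = 5*16^(n-1).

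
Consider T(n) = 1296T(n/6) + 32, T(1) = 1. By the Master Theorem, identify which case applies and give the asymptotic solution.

a=1296, b=6, f(n)=32.
log_6(1296) = 4 > 0.
Since f(n) = O(n^0) is polynomially smaller than n^4, Case 1 applies.
T(n) = Theta(n^4).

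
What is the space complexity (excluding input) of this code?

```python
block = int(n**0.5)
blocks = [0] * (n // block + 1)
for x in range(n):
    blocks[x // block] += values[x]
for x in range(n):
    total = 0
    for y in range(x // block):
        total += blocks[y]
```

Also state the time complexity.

Space complexity: O(sqrt(n)).
Storage scales with sqrt(n).
Time complexity: O(n * sqrt(n)).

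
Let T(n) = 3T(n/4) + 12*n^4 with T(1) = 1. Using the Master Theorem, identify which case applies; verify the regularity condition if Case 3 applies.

a=3, b=4, f(n)=12*n^4.
log_4(3) = 0.7925 < 4.
f(n) = Omega(n^(0.7925+epsilon)) for some epsilon > 0, so Case 3 is the candidate.
Regularity: a*f(n/b) = 3*12*(n/4)^4 = (3/256)*12*n^4 <= c*f(n) with c = 3/256 < 1. Satisfied.
Case 3: T(n) = Theta(n^4).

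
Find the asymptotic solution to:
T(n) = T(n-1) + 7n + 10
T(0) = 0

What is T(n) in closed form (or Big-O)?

Dominant term in sum is 7*sum(i, i=1..n) = 7*n*(n+1)/2 = O(n^2).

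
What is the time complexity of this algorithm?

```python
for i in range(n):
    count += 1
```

Time complexity: O(n).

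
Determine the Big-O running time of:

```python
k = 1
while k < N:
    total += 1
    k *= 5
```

Time complexity: O(log n).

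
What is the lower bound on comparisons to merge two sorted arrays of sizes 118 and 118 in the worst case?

Adversary: with |118 - 118| <= 1 the inputs can be fully interleaved so that every adjacent pair in the merged output comes from different arrays. Then each of the 235 adjacent pairs must be directly compared, or the algorithm cannot determine their relative order. Standard merge meets this bound.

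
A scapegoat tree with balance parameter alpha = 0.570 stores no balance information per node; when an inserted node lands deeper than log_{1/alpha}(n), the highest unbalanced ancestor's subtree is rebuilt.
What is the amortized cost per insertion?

Search/insert path is O(log n). A rebuild of a subtree of size s costs O(s), but with alpha = 0.570 at least Omega(s) insertions must have occurred in that subtree since its last rebuild. Charging O(1) of the rebuild to each such insertion gives O(log n) amortized.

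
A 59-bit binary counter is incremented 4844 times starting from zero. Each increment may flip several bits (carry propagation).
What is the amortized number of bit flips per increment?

Bit i flips on every 2^i-th increment, so over 4844 increments bit i flips floor(4844/2^i) times. Summing over i: total flips < 2 * 4844. Amortized: < 2 = O(1) per increment.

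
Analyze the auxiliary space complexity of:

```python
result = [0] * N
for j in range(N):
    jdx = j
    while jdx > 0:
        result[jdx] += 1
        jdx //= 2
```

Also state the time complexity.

Space complexity: O(n).
Auxiliary storage grows linearly with the input size n in the worst case.
Time complexity: O(n log n).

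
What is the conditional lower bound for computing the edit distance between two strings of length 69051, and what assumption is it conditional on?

Under SETH (the Strong Exponential Time Hypothesis), edit distance on length-69051 strings cannot be computed in O(n^(2-epsilon)) time for any epsilon > 0 (Backurs-Indyk). The reduction is from CNF-SAT via the orthogonal vectors problem.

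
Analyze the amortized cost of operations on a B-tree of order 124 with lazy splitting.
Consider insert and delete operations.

In a B-tree of order 124, a node splits when it has 124 keys. With lazy splitting, we use potential Phi = number of full nodes + number of near-empty nodes. Each split costs O(1) but reduces potential. Between splits, at least 62 insertions must occur in that node. Amortized structural cost is O(1) per operation, plus O(log_124 n) traversal.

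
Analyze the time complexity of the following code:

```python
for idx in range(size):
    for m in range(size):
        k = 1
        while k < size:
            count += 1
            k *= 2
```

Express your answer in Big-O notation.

Time complexity: O(n^2 log n).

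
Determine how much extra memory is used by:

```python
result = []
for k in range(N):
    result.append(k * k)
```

Space complexity: O(n).
Auxiliary storage grows linearly with the input size n in the worst case.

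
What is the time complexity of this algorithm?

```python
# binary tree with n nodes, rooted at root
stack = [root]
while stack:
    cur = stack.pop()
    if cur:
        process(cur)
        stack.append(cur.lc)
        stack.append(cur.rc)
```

Time complexity: O(n).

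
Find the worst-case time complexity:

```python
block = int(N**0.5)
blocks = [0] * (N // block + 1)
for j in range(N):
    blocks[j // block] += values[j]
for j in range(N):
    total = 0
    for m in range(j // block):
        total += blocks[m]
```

Time complexity: O(n * sqrt(n)).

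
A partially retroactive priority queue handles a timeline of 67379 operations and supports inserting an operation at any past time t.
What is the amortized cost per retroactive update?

Partially retroactive priority queues (Demaine-Iacono-Langerman) allow updates at past times with queries only at the present. With a balanced BST over the m = 67379 timeline events tracking bridges, each retroactive insert or delete is O(log m) amortized.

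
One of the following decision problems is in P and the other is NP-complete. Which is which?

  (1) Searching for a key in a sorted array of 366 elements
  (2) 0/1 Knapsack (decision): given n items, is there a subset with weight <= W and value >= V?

(1) is P: binary search runs in O(log n).
(2) is NP-complete: reduces from Subset Sum.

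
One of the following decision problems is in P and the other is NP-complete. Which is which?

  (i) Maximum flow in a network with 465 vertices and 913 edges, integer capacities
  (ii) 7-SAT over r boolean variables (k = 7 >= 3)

(i) is P: Edmonds-Karp / push-relabel run in polynomial time.
(ii) is NP-complete: 3-SAT is NP-complete (Cook-Levin); k-SAT for k>=3 reduces from 3-SAT.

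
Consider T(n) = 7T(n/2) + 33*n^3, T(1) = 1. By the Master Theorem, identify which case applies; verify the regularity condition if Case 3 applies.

a=7, b=2, f(n)=33*n^3.
log_2(7) = 2.807 < 3.
f(n) = Omega(n^(2.807+epsilon)) for some epsilon > 0, so Case 3 is the candidate.
Regularity: a*f(n/b) = 7*33*(n/2)^3 = (7/8)*33*n^3 <= c*f(n) with c = 7/8 < 1. Satisfied.
Case 3: T(n) = Theta(n^3).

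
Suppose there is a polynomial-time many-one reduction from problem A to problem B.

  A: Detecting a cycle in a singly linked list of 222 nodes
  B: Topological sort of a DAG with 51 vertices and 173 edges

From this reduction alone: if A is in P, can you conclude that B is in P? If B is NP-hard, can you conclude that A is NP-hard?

A poly-time reduction A <=_p B transfers tractability DOWN (B easy => A easy) and hardness UP (A hard => B hard), not the reverse.
From A in P, the reduction alone does NOT give B in P: any problem in P trivially reduces to SAT, yet SAT is not known to be in P.
From B NP-hard, the reduction alone does NOT give A NP-hard: again, easy problems reduce to hard ones.
(Here in fact A is P and B is P.)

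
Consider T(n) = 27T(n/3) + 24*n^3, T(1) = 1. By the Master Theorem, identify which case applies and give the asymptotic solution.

a=27, b=3, f(n)=24*n^3.
log_3(27) = 3, so n^(log_b(a)) = n^3.
f(n) = Theta(n^3), so Case 2 applies.
T(n) = Theta(n^3 log n).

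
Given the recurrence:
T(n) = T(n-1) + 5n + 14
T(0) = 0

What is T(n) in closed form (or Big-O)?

Dominant term in sum is 5*sum(i, i=1..n) = 5*n*(n+1)/2 = O(n^2).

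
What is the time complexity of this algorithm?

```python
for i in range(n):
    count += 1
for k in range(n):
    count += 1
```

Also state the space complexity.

Time complexity: O(n).
Space complexity: O(1).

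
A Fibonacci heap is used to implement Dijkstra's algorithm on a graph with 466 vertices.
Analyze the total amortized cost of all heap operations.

Dijkstra performs 466 insert, 466 extract-min, and at most E decrease-key operations. With Fibonacci heap: insert O(1) amortized, extract-min O(log n) amortized, decrease-key O(1) amortized. Total with n = 466: O(n * 1 + n * log n + E * 1) = O(n log n + E).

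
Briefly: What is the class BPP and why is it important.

BPP (Bounded-error Probabilistic Polynomial time) is the class of problems solvable by a randomized algorithm in polynomial time with error probability at most 1/3. BPP contains P and is contained in PSPACE. It is widely conjectured that P = BPP, meaning randomness does not help for decision problems.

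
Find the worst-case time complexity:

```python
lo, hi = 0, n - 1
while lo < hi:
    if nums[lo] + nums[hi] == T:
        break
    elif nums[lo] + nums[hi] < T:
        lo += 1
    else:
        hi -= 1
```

Time complexity: O(n).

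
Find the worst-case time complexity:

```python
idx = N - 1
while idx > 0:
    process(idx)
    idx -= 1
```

Time complexity: O(n).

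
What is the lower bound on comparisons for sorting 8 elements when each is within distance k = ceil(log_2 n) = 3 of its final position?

Partition the 8 positions into floor(n/k) blocks of k = 3 consecutive positions; any permutation within a block keeps every element within k of its final position, so there are at least (k!)^(n/k) distinguishable inputs. Lower bound: log_2((k!)^(n/k)) = (n/k) * log_2(k!) = Theta(n log k); with k = ceil(log_2 n), this is Omega(n log log n).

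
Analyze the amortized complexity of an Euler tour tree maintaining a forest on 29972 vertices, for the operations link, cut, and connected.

An Euler tour tree stores each tree's Euler tour as a balanced BST keyed by tour position. On 29972 vertices: link concatenates two tours via O(1) splits/joins of size <= 2*29972 (O(log n)); cut splits the tour at the two occurrences of the edge (O(log n)); connected compares BST roots (O(log n) to find the root). All O(log n) amortized.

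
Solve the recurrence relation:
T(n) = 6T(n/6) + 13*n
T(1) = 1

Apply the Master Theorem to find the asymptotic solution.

a=6, b=6, f(n)=13*n. log_6(6) = 1. Case 2: T(n) = O(n log n).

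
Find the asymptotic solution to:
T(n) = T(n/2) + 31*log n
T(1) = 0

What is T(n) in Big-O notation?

Each of the log_2(n) levels adds O(log n). T(n) = O(log^2 n).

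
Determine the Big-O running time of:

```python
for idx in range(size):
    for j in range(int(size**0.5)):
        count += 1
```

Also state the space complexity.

Time complexity: O(n * sqrt(n)).
Space complexity: O(1).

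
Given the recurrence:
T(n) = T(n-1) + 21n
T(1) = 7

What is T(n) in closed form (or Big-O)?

Unrolling: T(n) = 7 + 21*(2 + 3 + ... + n) = 7 + 21*(n(n+1)/2 - 1) = O(n^2).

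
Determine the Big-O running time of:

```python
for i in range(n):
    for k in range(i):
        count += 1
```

Time complexity: O(n^2).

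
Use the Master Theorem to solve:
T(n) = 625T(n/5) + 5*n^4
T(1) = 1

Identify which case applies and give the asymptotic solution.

a=625, b=5, f(n)=5*n^4.
log_5(625) = 4, so n^(log_b(a)) = n^4.
f(n) = Theta(n^4), so Case 2 applies.
T(n) = Theta(n^4 log n).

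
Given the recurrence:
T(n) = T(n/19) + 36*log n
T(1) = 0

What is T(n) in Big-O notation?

Each of the log_19(n) levels adds O(log n). T(n) = O(log^2 n).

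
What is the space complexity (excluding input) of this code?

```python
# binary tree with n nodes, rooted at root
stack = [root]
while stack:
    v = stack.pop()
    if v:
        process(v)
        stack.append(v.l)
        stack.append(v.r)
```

Space complexity: O(n).
Auxiliary storage grows linearly with the input size n in the worst case.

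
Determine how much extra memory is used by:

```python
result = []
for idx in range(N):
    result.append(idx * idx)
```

Space complexity: O(n).
Auxiliary storage grows linearly with the input size n in the worst case.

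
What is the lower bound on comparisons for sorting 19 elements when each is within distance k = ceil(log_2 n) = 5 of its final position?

Partition the 19 positions into floor(n/k) blocks of k = 5 consecutive positions; any permutation within a block keeps every element within k of its final position, so there are at least (k!)^(n/k) distinguishable inputs. Lower bound: log_2((k!)^(n/k)) = (n/k) * log_2(k!) = Theta(n log k); with k = ceil(log_2 n), this is Omega(n log log n).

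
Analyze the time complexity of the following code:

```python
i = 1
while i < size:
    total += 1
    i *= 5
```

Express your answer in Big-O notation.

Time complexity: O(log n).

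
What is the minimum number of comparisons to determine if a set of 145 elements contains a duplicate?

Determining if 145 elements are all distinct requires Omega(n log n) comparisons in the comparison model. This follows from the element distinctness lower bound.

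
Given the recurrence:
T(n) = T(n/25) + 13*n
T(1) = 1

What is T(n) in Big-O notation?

Geometric series: 13*n*(1 + 1/25 + 1/25^2 + ...) = O(n). T(n) = O(n).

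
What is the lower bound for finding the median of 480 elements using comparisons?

To find the median of 480 elements, every element must be compared at least once, so the lower bound is Omega(n). The BFPRT algorithm achieves O(n), making this tight.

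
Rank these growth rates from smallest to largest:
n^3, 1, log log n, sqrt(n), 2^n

Ordered by growth rate: 1 < log log n < sqrt(n) < n^3 < 2^n.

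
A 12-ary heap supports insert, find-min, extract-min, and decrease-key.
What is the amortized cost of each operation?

The 12-ary heap has height O(log_12 n). Insert sifts up: O(log_12 n). Find-min reads the root: O(1). Extract-min sifts down comparing 12 children per level: O(12 * log_12 n). Decrease-key sifts up: O(log_12 n).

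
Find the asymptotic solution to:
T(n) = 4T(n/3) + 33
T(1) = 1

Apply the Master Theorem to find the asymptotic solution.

a=4, b=3, f(n)=33. log_3(4) = 1.262. Case 1 of Master Theorem: T(n) = O(n^1.262).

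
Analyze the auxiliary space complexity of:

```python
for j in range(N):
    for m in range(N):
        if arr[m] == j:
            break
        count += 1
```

Space complexity: O(1).
Only a constant amount of auxiliary storage is used; nothing grows with n.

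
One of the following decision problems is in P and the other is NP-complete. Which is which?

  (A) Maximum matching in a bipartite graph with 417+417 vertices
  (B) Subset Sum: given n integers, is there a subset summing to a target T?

(A) is P: Hopcroft-Karp runs in O(E sqrt(V)).
(B) is NP-complete: one of Karp's 21 NP-complete problems.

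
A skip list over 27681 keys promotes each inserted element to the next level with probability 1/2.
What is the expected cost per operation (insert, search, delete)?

Expected number of levels is O(log_2(27681)) = O(log n). A search visits O(1) expected nodes per level over O(log n) levels. Insert/delete are a search plus O(1) pointer updates per level. Expected O(log n) per operation.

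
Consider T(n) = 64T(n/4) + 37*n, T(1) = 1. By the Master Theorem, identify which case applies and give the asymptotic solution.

a=64, b=4, f(n)=37*n.
log_4(64) = 3 > 1.
Since f(n) = O(n^1) is polynomially smaller than n^3, Case 1 applies.
T(n) = Theta(n^3).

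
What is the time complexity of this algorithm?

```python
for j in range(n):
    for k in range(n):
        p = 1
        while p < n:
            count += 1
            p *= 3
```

Time complexity: O(n^2 log n).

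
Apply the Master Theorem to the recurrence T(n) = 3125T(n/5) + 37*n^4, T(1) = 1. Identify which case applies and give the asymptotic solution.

a=3125, b=5, f(n)=37*n^4.
log_5(3125) = 5 > 4.
Since f(n) = O(n^4) is polynomially smaller than n^5, Case 1 applies.
T(n) = Theta(n^5).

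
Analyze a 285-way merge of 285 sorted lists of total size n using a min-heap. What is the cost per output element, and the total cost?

Maintain a min-heap of size 285 holding the current head of each list. Each output step does one extract-min (O(log 285)) and one insert of that list's next element (O(log 285)). Each of the n elements passes through the heap exactly once, so the total cost is O(n log 285), i.e. O(log 285) per output element.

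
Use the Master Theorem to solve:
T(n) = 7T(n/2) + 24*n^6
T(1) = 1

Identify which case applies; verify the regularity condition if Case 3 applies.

a=7, b=2, f(n)=24*n^6.
log_2(7) = 2.807 < 6.
f(n) = Omega(n^(2.807+epsilon)) for some epsilon > 0, so Case 3 is the candidate.
Regularity: a*f(n/b) = 7*24*(n/2)^6 = (7/64)*24*n^6 <= c*f(n) with c = 7/64 < 1. Satisfied.
Case 3: T(n) = Theta(n^6).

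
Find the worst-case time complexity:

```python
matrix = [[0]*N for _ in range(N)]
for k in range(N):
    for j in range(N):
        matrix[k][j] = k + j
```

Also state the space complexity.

Time complexity: O(n^2).
Space complexity: O(n^2).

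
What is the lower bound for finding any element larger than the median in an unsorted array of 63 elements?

To find an element larger than the median of 63 elements, we must see Omega(n) elements. Without seeing enough elements, an adversary can make any unseen element the median.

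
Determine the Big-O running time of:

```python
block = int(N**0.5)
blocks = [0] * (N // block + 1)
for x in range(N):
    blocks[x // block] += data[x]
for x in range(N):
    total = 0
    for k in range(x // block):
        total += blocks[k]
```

Time complexity: O(n * sqrt(n)).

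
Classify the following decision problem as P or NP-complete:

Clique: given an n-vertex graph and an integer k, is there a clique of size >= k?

This problem is NP-complete: complement of Independent Set / Vertex Cover (with k part of the input).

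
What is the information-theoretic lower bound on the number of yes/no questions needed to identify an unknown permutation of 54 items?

There are 54! = 230843697339241380472092742683027581083278564571807941132288000000000000 permutations. Each yes/no question gives at most 1 bit, so at least ceil(log_2(230843697339241380472092742683027581083278564571807941132288000000000000)) = 238 questions are needed.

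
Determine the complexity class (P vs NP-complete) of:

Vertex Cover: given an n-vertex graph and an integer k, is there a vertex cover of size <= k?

This problem is NP-complete: one of Karp's 21 NP-complete problems (with k part of the input; for any fixed constant k it is in P).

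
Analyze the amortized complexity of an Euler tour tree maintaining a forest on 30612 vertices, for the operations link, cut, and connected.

An Euler tour tree stores each tree's Euler tour as a balanced BST keyed by tour position. On 30612 vertices: link concatenates two tours via O(1) splits/joins of size <= 2*30612 (O(log n)); cut splits the tour at the two occurrences of the edge (O(log n)); connected compares BST roots (O(log n) to find the root). All O(log n) amortized.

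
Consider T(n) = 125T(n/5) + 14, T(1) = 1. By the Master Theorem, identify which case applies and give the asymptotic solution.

a=125, b=5, f(n)=14.
log_5(125) = 3 > 0.
Since f(n) = O(n^0) is polynomially smaller than n^3, Case 1 applies.
T(n) = Theta(n^3).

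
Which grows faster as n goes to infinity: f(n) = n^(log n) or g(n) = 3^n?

g(n) = 3^n grows faster: take logs: log(n^(log n)) = (log n)^2, log(3^n) = n log 3; n dominates (log n)^2.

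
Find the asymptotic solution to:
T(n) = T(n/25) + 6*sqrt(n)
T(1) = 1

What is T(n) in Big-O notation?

Each level contributes sqrt(n/25^k). Geometric series with ratio 1/sqrt(25) < 1 sums to O(sqrt(n)).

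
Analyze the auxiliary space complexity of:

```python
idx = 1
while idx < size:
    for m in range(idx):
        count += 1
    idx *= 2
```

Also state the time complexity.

Space complexity: O(1).
Only a constant amount of auxiliary storage is used; nothing grows with n.
Time complexity: O(n).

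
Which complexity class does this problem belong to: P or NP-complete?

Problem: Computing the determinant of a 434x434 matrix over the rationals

This problem is in P: Gaussian elimination runs in O(n^3).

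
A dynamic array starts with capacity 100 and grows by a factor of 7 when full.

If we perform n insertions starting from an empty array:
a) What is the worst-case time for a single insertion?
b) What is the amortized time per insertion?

(a) Worst-case single insertion: O(n) -- when the array is full at capacity c, the resize copies all c elements, and c can be Theta(n).
(b) Resizes happen at sizes 100, 700, 4900, ... Total copy cost for n insertions: 100 + 700 + ... = O(n) (geometric series with ratio 1/7). Amortized cost per insertion: O(n)/n = O(1).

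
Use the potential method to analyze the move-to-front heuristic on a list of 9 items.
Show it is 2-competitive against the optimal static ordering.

Let Phi = number of inversions between the MTF list and the optimal static list (0 <= Phi <= C(9,2)). Accessing an element at MTF position k and optimal position j: the move-to-front destroys all k-1 inversions in front of it that are not in front in optimal (>= k-j of them) and creates at most j-1 new ones. Amortized cost <= k + (j-1) - (k-j) = 2j - 1 <= 2 * optimal cost.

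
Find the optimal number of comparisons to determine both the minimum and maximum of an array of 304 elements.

Naive approach: 606 comparisons (303 for max + 303 for min).
Optimal: Compare elements in pairs first (floor(n/2) = 152 comparisons), then find max among winners and min among losers (151 comparisons each).
Total: ceil(3n/2) - 2 = 454 comparisons. An adversary argument shows this is also a lower bound.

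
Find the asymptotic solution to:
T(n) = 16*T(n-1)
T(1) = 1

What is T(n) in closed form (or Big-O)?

Each step multiplies by 16. T(n) = T(1)*16^(n-1) = 16^(n-1).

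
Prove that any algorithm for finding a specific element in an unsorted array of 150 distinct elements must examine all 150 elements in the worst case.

Adversary argument: if the algorithm examines fewer than 150 elements, the adversary places the target in an unexamined position. The algorithm cannot distinguish 'not present' from 'in unexamined position'.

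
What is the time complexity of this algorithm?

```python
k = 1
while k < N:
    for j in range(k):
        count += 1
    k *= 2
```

Time complexity: O(n).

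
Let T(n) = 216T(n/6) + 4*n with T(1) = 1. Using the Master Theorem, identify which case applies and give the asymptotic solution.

a=216, b=6, f(n)=4*n.
log_6(216) = 3 > 1.
Since f(n) = O(n^1) is polynomially smaller than n^3, Case 1 applies.
T(n) = Theta(n^3).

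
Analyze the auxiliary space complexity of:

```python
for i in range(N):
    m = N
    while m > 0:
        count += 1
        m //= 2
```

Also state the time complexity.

Space complexity: O(1).
Only a constant amount of auxiliary storage is used; nothing grows with n.
Time complexity: O(n log n).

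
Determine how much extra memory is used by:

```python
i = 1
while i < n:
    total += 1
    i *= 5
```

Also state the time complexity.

Space complexity: O(1).
Only a constant amount of auxiliary storage is used; nothing grows with n.
Time complexity: O(log n).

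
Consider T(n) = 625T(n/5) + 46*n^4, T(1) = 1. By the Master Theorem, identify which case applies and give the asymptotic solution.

a=625, b=5, f(n)=46*n^4.
log_5(625) = 4, so n^(log_b(a)) = n^4.
f(n) = Theta(n^4), so Case 2 applies.
T(n) = Theta(n^4 log n).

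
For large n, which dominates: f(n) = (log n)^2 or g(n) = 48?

f(n) = (log n)^2 grows faster: any unbounded function dominates a constant.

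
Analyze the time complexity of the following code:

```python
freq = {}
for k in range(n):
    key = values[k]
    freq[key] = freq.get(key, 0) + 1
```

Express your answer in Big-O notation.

Time complexity: O(n).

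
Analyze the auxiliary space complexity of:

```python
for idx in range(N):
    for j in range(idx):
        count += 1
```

Space complexity: O(1).
Only a constant amount of auxiliary storage is used; nothing grows with n.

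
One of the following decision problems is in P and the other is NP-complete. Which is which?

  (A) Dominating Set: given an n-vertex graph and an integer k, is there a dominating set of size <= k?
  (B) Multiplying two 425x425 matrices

(A) is NP-complete: reduces from Set Cover (with k part of the input).
(B) is P: the schoolbook algorithm runs in O(n^3).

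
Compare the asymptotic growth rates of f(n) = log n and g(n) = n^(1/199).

g(n) = n^(1/199) grows faster: any positive power of n dominates log n.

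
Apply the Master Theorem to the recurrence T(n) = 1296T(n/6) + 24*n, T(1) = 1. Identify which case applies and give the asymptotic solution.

a=1296, b=6, f(n)=24*n.
log_6(1296) = 4 > 1.
Since f(n) = O(n^1) is polynomially smaller than n^4, Case 1 applies.
T(n) = Theta(n^4).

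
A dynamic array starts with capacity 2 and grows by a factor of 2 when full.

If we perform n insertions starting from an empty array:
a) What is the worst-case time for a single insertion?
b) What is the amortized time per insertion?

(a) Worst-case single insertion: O(n) -- when the array is full at capacity c, the resize copies all c elements, and c can be Theta(n).
(b) Resizes happen at sizes 2, 4, 8, ... Total copy cost for n insertions: 2 + 4 + ... = O(n) (geometric series with ratio 1/2). Amortized cost per insertion: O(n)/n = O(1).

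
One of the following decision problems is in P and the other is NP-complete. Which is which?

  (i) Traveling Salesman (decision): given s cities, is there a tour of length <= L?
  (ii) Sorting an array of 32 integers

(i) is NP-complete: reduces from Hamiltonian Cycle.
(ii) is P: merge sort runs in O(n log n).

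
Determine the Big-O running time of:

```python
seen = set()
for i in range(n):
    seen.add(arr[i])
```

Time complexity: O(n).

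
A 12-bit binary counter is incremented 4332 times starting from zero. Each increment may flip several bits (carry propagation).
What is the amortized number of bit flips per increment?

Bit i flips on every 2^i-th increment, so over 4332 increments bit i flips floor(4332/2^i) times. Summing over i: total flips < 2 * 4332. Amortized: < 2 = O(1) per increment.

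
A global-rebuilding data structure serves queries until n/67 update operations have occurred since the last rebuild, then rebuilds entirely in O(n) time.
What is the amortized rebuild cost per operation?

The O(n) rebuild is triggered by n/67 operations, so each contributes O(n)/(n/67) = O(67) = O(1) to the rebuild cost.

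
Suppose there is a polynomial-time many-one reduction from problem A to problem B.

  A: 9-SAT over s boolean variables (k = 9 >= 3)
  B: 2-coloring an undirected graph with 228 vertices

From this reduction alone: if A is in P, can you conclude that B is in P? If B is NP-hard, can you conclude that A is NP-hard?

A poly-time reduction A <=_p B transfers tractability DOWN (B easy => A easy) and hardness UP (A hard => B hard), not the reverse.
From A in P, the reduction alone does NOT give B in P: any problem in P trivially reduces to SAT, yet SAT is not known to be in P.
From B NP-hard, the reduction alone does NOT give A NP-hard: again, easy problems reduce to hard ones.
(Here in fact A is NP-complete and B is in P, so no such reduction is known -- its existence would imply P = NP; the analysis concerns only what the assumed reduction would or would not let you conclude.)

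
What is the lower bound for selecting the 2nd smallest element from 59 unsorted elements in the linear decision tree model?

Selecting the 2nd smallest of 59 elements requires Omega(n) comparisons. Every element must be compared at least once. The BFPRT algorithm achieves O(n), making this tight.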